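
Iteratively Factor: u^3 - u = (u)*(u^2 - 1) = u*(u - 1)*(u + 1)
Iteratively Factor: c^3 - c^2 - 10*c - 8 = (c - 4)*(c^2 + 3*c + 2) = (c - 4)*(c + 1)*(c + 2)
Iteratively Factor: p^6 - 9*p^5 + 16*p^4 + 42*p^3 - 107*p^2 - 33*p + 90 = (p + 1)*(p^5 - 10*p^4 + 26*p^3 + 16*p^2 - 123*p + 90) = (p - 1)*(p + 1)*(p^4 - 9*p^3 + 17*p^2 + 33*p - 90) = (p - 1)*(p + 1)*(p + 2)*(p^3 - 11*p^2 + 39*p - 45) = (p - 3)*(p - 1)*(p + 1)*(p + 2)*(p^2 - 8*p + 15) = (p - 5)*(p - 3)*(p - 1)*(p + 1)*(p + 2)*(p - 3)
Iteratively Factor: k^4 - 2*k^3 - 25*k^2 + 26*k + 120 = (k + 2)*(k^3 - 4*k^2 - 17*k + 60) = (k - 5)*(k + 2)*(k^2 + k - 12) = (k - 5)*(k - 3)*(k + 2)*(k + 4)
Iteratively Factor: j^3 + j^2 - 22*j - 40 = (j - 5)*(j^2 + 6*j + 8) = (j - 5)*(j + 4)*(j + 2)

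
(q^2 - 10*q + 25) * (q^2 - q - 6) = q^4 - 11*q^3 + 29*q^2 + 35*q - 150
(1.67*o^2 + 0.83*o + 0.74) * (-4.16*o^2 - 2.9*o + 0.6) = -6.9472*o^4 - 8.2958*o^3 - 4.4834*o^2 - 1.648*o + 0.444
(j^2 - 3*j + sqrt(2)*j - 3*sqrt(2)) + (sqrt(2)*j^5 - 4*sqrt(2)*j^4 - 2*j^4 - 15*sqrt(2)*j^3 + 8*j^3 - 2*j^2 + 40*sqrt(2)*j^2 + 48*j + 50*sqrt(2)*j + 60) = sqrt(2)*j^5 - 4*sqrt(2)*j^4 - 2*j^4 - 15*sqrt(2)*j^3 + 8*j^3 - j^2 + 40*sqrt(2)*j^2 + 45*j + 51*sqrt(2)*j - 3*sqrt(2) + 60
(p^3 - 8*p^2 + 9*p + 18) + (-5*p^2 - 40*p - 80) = p^3 - 13*p^2 - 31*p - 62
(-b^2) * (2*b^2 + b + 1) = -2*b^4 - b^3 - b^2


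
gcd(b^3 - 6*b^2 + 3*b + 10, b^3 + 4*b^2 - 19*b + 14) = b - 2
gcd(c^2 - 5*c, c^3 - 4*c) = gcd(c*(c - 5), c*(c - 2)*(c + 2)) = c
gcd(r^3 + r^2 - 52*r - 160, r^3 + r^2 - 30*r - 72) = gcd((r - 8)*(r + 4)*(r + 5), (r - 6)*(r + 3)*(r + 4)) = r + 4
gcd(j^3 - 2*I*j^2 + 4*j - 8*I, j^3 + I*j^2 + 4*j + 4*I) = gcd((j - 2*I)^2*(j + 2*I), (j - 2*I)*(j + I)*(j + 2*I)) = j^2 + 4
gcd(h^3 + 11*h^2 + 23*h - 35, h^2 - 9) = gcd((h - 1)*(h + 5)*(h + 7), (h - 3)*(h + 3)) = 1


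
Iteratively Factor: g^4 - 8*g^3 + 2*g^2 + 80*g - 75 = (g - 5)*(g^3 - 3*g^2 - 13*g + 15) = (g - 5)*(g - 1)*(g^2 - 2*g - 15) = (g - 5)*(g - 1)*(g + 3)*(g - 5)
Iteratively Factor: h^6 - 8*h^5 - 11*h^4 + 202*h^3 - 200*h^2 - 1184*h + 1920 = (h + 3)*(h^5 - 11*h^4 + 22*h^3 + 136*h^2 - 608*h + 640) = (h - 4)*(h + 3)*(h^4 - 7*h^3 - 6*h^2 + 112*h - 160) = (h - 4)*(h + 3)*(h + 4)*(h^3 - 11*h^2 + 38*h - 40) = (h - 5)*(h - 4)*(h + 3)*(h + 4)*(h^2 - 6*h + 8) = (h - 5)*(h - 4)^2*(h + 3)*(h + 4)*(h - 2)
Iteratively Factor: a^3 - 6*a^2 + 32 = (a - 4)*(a^2 - 2*a - 8) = (a - 4)*(a + 2)*(a - 4)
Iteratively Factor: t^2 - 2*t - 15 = (t + 3)*(t - 5)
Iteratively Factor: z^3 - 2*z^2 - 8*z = (z)*(z^2 - 2*z - 8) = z*(z + 2)*(z - 4)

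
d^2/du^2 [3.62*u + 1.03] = 0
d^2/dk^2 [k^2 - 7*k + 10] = 2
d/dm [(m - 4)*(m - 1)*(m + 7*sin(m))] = (m - 4)*(m - 1)*(7*cos(m) + 1) + (m - 4)*(m + 7*sin(m)) + (m - 1)*(m + 7*sin(m))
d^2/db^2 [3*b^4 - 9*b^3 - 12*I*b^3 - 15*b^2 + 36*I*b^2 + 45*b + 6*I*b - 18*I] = 36*b^2 + b*(-54 - 72*I) - 30 + 72*I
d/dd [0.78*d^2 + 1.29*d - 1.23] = 1.56*d + 1.29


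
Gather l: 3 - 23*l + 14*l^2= 14*l^2 - 23*l + 3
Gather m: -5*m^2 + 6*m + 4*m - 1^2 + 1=-5*m^2 + 10*m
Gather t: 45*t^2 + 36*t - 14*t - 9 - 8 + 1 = 45*t^2 + 22*t - 16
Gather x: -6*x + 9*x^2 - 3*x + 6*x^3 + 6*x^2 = 6*x^3 + 15*x^2 - 9*x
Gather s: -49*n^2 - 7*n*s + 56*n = -49*n^2 - 7*n*s + 56*n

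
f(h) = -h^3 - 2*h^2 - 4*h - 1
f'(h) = -3*h^2 - 4*h - 4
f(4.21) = -127.91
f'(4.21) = -74.01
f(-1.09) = 2.28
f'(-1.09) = -3.20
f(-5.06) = 97.59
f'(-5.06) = -60.57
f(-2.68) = 14.60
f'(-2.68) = -14.83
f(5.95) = -306.25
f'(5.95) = -134.01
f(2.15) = -28.78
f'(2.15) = -26.47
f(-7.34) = 316.06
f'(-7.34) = -136.27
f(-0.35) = 0.20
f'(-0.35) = -2.97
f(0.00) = -1.00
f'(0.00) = -4.00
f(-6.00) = 167.00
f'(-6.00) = -88.00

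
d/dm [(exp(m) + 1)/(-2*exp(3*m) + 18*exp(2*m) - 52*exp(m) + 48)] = (exp(3*m) - 3*exp(2*m) - 9*exp(m) + 25)*exp(m)/(exp(6*m) - 18*exp(5*m) + 133*exp(4*m) - 516*exp(3*m) + 1108*exp(2*m) - 1248*exp(m) + 576)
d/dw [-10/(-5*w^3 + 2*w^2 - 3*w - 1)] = 10*(-15*w^2 + 4*w - 3)/(5*w^3 - 2*w^2 + 3*w + 1)^2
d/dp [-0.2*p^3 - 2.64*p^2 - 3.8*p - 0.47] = -0.6*p^2 - 5.28*p - 3.8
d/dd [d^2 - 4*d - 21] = 2*d - 4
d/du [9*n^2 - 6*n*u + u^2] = -6*n + 2*u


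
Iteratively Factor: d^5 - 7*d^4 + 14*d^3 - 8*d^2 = (d - 4)*(d^4 - 3*d^3 + 2*d^2) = (d - 4)*(d - 1)*(d^3 - 2*d^2) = d*(d - 4)*(d - 1)*(d^2 - 2*d) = d^2*(d - 4)*(d - 1)*(d - 2)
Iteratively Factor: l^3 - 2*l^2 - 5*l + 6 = (l + 2)*(l^2 - 4*l + 3) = (l - 3)*(l + 2)*(l - 1)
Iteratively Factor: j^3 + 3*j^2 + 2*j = (j + 2)*(j^2 + j) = j*(j + 2)*(j + 1)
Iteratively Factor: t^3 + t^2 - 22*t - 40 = (t + 2)*(t^2 - t - 20) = (t + 2)*(t + 4)*(t - 5)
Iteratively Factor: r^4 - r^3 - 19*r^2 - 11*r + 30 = (r - 5)*(r^3 + 4*r^2 + r - 6) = (r - 5)*(r - 1)*(r^2 + 5*r + 6) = (r - 5)*(r - 1)*(r + 2)*(r + 3)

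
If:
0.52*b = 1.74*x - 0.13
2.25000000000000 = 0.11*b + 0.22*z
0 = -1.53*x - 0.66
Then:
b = -1.69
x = -0.43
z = 11.07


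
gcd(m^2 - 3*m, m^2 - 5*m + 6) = m - 3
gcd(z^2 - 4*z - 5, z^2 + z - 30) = z - 5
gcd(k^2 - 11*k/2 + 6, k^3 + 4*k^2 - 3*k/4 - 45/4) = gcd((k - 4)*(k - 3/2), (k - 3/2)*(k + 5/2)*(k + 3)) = k - 3/2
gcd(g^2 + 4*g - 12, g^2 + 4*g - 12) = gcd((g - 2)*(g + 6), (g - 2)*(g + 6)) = g^2 + 4*g - 12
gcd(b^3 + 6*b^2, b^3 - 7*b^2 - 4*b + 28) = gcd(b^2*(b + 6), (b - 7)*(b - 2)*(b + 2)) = 1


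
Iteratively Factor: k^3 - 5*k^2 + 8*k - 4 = (k - 1)*(k^2 - 4*k + 4) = (k - 2)*(k - 1)*(k - 2)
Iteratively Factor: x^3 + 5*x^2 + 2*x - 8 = (x + 2)*(x^2 + 3*x - 4) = (x + 2)*(x + 4)*(x - 1)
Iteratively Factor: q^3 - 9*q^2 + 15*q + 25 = (q + 1)*(q^2 - 10*q + 25) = (q - 5)*(q + 1)*(q - 5)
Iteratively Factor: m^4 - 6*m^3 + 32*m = (m - 4)*(m^3 - 2*m^2 - 8*m) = (m - 4)^2*(m^2 + 2*m) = m*(m - 4)^2*(m + 2)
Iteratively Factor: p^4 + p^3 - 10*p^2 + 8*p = (p + 4)*(p^3 - 3*p^2 + 2*p) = (p - 2)*(p + 4)*(p^2 - p) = (p - 2)*(p - 1)*(p + 4)*(p)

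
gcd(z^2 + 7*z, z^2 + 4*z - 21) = z + 7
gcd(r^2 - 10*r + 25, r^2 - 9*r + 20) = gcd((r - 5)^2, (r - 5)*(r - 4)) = r - 5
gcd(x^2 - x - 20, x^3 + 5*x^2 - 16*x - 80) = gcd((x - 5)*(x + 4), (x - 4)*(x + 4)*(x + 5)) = x + 4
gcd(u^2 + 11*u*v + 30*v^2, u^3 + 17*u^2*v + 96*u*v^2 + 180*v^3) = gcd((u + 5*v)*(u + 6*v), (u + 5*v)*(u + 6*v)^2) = u^2 + 11*u*v + 30*v^2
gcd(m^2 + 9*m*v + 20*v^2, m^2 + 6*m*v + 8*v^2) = m + 4*v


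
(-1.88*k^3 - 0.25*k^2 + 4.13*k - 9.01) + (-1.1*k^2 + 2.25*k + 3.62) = -1.88*k^3 - 1.35*k^2 + 6.38*k - 5.39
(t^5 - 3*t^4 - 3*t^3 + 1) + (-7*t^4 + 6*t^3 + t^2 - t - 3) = t^5 - 10*t^4 + 3*t^3 + t^2 - t - 2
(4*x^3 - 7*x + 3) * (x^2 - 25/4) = 4*x^5 - 32*x^3 + 3*x^2 + 175*x/4 - 75/4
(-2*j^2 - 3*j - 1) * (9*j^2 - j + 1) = -18*j^4 - 25*j^3 - 8*j^2 - 2*j - 1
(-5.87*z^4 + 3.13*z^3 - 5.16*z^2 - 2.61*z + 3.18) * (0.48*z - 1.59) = -2.8176*z^5 + 10.8357*z^4 - 7.4535*z^3 + 6.9516*z^2 + 5.6763*z - 5.0562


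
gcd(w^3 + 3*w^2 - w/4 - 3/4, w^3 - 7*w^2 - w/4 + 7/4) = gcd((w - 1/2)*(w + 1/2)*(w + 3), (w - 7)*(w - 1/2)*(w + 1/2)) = w^2 - 1/4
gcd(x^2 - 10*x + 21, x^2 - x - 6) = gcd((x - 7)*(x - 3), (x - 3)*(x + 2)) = x - 3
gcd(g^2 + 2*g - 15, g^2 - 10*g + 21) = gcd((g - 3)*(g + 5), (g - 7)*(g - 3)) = g - 3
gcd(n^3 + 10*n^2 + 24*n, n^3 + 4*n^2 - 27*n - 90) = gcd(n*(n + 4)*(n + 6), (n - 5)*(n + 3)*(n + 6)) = n + 6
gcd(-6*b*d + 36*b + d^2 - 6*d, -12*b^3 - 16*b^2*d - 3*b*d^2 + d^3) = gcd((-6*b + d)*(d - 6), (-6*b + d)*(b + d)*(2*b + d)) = 6*b - d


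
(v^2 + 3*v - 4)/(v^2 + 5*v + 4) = (v - 1)/(v + 1)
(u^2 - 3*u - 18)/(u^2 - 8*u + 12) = (u + 3)/(u - 2)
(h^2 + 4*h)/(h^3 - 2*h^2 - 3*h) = (h + 4)/(h^2 - 2*h - 3)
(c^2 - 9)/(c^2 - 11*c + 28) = (c^2 - 9)/(c^2 - 11*c + 28)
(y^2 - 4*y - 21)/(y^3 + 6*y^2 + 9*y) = (y - 7)/(y*(y + 3))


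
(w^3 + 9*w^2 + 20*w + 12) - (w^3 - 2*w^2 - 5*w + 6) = 11*w^2 + 25*w + 6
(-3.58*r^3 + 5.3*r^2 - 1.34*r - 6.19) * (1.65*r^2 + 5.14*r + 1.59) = -5.907*r^5 - 9.6562*r^4 + 19.3388*r^3 - 8.6741*r^2 - 33.9472*r - 9.8421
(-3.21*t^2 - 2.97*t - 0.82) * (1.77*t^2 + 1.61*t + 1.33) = -5.6817*t^4 - 10.425*t^3 - 10.5024*t^2 - 5.2703*t - 1.0906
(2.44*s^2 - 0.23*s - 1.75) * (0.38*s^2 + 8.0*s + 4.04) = 0.9272*s^4 + 19.4326*s^3 + 7.3526*s^2 - 14.9292*s - 7.07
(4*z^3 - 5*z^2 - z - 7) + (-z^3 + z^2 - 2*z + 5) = 3*z^3 - 4*z^2 - 3*z - 2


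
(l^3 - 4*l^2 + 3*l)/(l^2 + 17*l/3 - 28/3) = 3*l*(l^2 - 4*l + 3)/(3*l^2 + 17*l - 28)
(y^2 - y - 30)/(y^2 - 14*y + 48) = (y + 5)/(y - 8)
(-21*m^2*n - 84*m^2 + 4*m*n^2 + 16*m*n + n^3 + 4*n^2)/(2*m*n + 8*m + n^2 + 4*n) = (-21*m^2 + 4*m*n + n^2)/(2*m + n)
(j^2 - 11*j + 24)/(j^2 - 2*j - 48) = (j - 3)/(j + 6)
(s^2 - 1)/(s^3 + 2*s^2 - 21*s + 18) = (s + 1)/(s^2 + 3*s - 18)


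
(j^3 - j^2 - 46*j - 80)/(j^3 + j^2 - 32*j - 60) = (j - 8)/(j - 6)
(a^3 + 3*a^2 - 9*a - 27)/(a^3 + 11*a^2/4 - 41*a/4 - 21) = 4*(a^2 + 6*a + 9)/(4*a^2 + 23*a + 28)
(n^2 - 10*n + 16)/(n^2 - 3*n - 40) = (n - 2)/(n + 5)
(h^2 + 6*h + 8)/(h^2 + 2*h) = (h + 4)/h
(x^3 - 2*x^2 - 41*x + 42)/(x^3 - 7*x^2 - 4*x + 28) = (x^2 + 5*x - 6)/(x^2 - 4)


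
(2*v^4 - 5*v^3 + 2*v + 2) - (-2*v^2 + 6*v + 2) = 2*v^4 - 5*v^3 + 2*v^2 - 4*v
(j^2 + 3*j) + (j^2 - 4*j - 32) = 2*j^2 - j - 32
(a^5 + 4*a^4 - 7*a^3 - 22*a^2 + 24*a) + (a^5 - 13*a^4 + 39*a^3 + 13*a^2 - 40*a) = 2*a^5 - 9*a^4 + 32*a^3 - 9*a^2 - 16*a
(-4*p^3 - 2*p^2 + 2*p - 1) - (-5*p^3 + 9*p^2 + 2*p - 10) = p^3 - 11*p^2 + 9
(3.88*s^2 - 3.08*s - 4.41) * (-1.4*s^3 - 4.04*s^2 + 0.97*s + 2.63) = -5.432*s^5 - 11.3632*s^4 + 22.3808*s^3 + 25.0332*s^2 - 12.3781*s - 11.5983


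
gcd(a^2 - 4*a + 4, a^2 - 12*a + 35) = 1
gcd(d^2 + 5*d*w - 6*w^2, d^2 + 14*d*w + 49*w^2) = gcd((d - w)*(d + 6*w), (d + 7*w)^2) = 1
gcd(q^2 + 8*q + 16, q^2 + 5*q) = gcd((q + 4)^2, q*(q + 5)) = 1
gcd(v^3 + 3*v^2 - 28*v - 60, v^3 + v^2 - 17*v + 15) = 1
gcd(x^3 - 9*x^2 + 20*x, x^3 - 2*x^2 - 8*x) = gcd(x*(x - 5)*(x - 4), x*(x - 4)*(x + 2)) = x^2 - 4*x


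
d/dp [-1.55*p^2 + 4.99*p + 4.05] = 4.99 - 3.1*p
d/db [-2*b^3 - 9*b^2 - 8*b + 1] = -6*b^2 - 18*b - 8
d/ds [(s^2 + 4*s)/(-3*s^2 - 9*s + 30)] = (s^2 + 20*s + 40)/(3*(s^4 + 6*s^3 - 11*s^2 - 60*s + 100))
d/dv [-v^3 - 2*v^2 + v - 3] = -3*v^2 - 4*v + 1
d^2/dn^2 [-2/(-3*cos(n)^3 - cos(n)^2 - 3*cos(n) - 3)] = 2*((21*cos(n) + 8*cos(2*n) + 27*cos(3*n))*(3*cos(n)^3 + cos(n)^2 + 3*cos(n) + 3)/4 + 2*(9*cos(n)^2 + 2*cos(n) + 3)^2*sin(n)^2)/(3*cos(n)^3 + cos(n)^2 + 3*cos(n) + 3)^3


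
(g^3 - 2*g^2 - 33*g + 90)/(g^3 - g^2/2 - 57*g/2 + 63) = 2*(g - 5)/(2*g - 7)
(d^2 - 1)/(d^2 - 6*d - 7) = (d - 1)/(d - 7)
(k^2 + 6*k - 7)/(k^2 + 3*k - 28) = (k - 1)/(k - 4)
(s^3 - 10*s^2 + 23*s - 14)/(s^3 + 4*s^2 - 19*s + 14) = (s - 7)/(s + 7)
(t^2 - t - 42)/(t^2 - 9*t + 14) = (t + 6)/(t - 2)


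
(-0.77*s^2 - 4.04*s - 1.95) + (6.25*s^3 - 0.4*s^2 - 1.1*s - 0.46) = 6.25*s^3 - 1.17*s^2 - 5.14*s - 2.41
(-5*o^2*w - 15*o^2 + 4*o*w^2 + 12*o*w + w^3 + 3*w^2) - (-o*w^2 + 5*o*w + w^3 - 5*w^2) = -5*o^2*w - 15*o^2 + 5*o*w^2 + 7*o*w + 8*w^2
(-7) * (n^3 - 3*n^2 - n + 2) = -7*n^3 + 21*n^2 + 7*n - 14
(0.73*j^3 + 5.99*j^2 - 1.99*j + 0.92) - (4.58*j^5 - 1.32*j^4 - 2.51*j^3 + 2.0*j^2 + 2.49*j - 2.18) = -4.58*j^5 + 1.32*j^4 + 3.24*j^3 + 3.99*j^2 - 4.48*j + 3.1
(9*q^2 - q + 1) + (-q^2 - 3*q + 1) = 8*q^2 - 4*q + 2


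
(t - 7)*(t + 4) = t^2 - 3*t - 28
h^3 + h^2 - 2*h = h*(h - 1)*(h + 2)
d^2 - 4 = (d - 2)*(d + 2)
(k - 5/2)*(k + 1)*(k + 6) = k^3 + 9*k^2/2 - 23*k/2 - 15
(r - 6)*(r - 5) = r^2 - 11*r + 30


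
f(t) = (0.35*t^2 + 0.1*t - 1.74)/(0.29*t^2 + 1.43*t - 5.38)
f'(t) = (-0.58*t - 1.43)*(0.35*t^2 + 0.1*t - 1.74)/(0.29*t^2 + 1.43*t - 5.38)^2 + (0.7*t + 0.1)/(0.29*t^2 + 1.43*t - 5.38)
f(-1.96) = 0.08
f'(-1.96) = 0.18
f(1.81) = 0.22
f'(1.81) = -0.44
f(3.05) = 1.08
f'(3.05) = -0.73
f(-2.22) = 0.03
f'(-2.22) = 0.20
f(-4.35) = -0.73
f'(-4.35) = 0.61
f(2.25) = -0.37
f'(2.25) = -3.87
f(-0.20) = 0.31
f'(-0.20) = 0.08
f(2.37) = -1.28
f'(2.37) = -14.77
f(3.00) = 1.12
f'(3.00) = -0.90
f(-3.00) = -0.16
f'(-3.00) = 0.29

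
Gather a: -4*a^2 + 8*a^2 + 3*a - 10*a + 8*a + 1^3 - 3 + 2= 4*a^2 + a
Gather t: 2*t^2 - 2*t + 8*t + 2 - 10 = 2*t^2 + 6*t - 8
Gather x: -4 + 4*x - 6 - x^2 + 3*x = -x^2 + 7*x - 10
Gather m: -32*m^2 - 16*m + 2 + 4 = -32*m^2 - 16*m + 6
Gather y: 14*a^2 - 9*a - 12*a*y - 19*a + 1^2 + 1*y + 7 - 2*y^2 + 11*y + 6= 14*a^2 - 28*a - 2*y^2 + y*(12 - 12*a) + 14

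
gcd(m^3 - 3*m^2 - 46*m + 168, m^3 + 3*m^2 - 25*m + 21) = m + 7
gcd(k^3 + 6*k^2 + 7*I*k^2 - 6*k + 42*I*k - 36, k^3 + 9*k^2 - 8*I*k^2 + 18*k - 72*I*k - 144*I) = k + 6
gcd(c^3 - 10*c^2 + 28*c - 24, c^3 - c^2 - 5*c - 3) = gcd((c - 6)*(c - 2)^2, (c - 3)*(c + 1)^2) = 1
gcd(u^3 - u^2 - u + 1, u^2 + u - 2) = u - 1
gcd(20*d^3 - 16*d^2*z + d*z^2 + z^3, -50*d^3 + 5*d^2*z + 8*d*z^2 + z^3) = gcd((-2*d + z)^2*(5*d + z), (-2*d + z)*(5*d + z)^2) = -10*d^2 + 3*d*z + z^2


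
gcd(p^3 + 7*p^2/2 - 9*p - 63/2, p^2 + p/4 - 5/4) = 1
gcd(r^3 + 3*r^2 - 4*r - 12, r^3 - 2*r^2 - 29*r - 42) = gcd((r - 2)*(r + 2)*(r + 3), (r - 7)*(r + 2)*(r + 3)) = r^2 + 5*r + 6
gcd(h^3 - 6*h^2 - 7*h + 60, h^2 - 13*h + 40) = h - 5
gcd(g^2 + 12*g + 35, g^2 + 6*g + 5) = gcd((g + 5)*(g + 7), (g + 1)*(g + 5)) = g + 5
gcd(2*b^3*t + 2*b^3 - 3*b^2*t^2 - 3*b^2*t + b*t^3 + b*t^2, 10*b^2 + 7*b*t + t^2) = 1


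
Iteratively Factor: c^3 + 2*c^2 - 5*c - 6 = (c - 2)*(c^2 + 4*c + 3) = (c - 2)*(c + 1)*(c + 3)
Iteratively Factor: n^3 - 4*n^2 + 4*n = (n - 2)*(n^2 - 2*n) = n*(n - 2)*(n - 2)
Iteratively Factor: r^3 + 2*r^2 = (r + 2)*(r^2) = r*(r + 2)*(r)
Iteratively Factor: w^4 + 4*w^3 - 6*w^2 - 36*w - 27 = (w + 3)*(w^3 + w^2 - 9*w - 9) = (w + 3)^2*(w^2 - 2*w - 3) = (w + 1)*(w + 3)^2*(w - 3)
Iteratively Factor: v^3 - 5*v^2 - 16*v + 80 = (v - 4)*(v^2 - v - 20) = (v - 5)*(v - 4)*(v + 4)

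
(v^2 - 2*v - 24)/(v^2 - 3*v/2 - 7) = 2*(-v^2 + 2*v + 24)/(-2*v^2 + 3*v + 14)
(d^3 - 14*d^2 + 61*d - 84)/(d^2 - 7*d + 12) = d - 7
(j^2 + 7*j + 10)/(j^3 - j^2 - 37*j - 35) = (j + 2)/(j^2 - 6*j - 7)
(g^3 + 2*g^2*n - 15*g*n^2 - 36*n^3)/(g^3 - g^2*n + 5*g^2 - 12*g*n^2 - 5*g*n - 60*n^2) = (g + 3*n)/(g + 5)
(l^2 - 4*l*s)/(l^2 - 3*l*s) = (l - 4*s)/(l - 3*s)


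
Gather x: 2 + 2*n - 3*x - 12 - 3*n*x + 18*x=2*n + x*(15 - 3*n) - 10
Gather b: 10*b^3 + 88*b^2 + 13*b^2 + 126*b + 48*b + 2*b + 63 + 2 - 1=10*b^3 + 101*b^2 + 176*b + 64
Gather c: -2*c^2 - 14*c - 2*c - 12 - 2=-2*c^2 - 16*c - 14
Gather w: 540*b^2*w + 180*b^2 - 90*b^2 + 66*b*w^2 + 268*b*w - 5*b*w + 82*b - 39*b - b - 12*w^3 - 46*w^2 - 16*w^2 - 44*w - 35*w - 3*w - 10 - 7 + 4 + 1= 90*b^2 + 42*b - 12*w^3 + w^2*(66*b - 62) + w*(540*b^2 + 263*b - 82) - 12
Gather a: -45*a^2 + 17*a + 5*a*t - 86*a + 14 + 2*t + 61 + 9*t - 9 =-45*a^2 + a*(5*t - 69) + 11*t + 66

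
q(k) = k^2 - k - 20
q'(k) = 2*k - 1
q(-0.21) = -19.75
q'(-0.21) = -1.42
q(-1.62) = -15.76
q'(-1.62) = -4.24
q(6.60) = 16.96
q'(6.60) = 12.20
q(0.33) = -20.22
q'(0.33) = -0.34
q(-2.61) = -10.58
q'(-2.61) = -6.22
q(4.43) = -4.81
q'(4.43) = 7.86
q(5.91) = 9.02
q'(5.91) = 10.82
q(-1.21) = -17.33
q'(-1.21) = -3.42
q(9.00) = 52.00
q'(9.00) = 17.00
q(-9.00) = 70.00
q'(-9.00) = -19.00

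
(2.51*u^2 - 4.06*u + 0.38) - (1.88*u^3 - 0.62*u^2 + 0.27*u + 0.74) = -1.88*u^3 + 3.13*u^2 - 4.33*u - 0.36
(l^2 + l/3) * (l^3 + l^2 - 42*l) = l^5 + 4*l^4/3 - 125*l^3/3 - 14*l^2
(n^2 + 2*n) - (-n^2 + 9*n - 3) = 2*n^2 - 7*n + 3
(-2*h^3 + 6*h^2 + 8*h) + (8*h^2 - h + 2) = -2*h^3 + 14*h^2 + 7*h + 2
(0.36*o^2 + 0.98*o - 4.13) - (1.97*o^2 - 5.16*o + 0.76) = -1.61*o^2 + 6.14*o - 4.89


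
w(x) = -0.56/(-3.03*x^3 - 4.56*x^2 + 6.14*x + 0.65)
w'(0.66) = -0.63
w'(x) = -0.56*(9.09*x^2 + 9.12*x - 6.14)/(-3.03*x^3 - 4.56*x^2 + 6.14*x + 0.65)^2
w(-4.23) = -0.00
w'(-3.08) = -0.04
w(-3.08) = -0.02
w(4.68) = 0.00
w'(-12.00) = -0.00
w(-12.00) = -0.00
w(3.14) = 0.00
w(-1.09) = 0.07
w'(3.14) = -0.00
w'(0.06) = 3.11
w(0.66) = -0.30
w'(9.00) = -0.00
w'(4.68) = -0.00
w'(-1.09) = 0.05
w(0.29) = -0.28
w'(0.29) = 0.39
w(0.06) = -0.56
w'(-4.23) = -0.00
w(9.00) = 0.00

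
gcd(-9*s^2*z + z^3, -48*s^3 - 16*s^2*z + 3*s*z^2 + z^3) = 3*s + z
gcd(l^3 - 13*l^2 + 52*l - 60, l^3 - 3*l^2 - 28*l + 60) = l^2 - 8*l + 12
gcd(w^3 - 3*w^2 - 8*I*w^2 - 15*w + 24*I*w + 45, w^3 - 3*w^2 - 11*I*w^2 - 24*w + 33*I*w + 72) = w^2 + w*(-3 - 3*I) + 9*I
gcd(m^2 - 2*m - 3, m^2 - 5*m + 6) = m - 3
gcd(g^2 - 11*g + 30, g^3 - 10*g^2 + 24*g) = g - 6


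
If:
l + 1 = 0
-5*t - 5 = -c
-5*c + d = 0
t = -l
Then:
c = 10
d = 50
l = -1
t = 1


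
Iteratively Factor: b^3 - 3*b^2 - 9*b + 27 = (b + 3)*(b^2 - 6*b + 9) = (b - 3)*(b + 3)*(b - 3)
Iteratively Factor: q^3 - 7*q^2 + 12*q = (q)*(q^2 - 7*q + 12) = q*(q - 4)*(q - 3)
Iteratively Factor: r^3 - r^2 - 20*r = (r + 4)*(r^2 - 5*r) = r*(r + 4)*(r - 5)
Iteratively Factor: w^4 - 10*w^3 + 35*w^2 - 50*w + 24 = (w - 2)*(w^3 - 8*w^2 + 19*w - 12) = (w - 2)*(w - 1)*(w^2 - 7*w + 12) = (w - 4)*(w - 2)*(w - 1)*(w - 3)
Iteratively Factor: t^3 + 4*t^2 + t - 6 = (t + 3)*(t^2 + t - 2) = (t - 1)*(t + 3)*(t + 2)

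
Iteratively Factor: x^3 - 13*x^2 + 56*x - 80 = (x - 5)*(x^2 - 8*x + 16) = (x - 5)*(x - 4)*(x - 4)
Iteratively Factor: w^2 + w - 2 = (w + 2)*(w - 1)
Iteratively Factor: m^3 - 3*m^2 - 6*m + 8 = (m - 1)*(m^2 - 2*m - 8) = (m - 1)*(m + 2)*(m - 4)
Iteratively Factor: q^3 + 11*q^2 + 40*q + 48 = (q + 4)*(q^2 + 7*q + 12) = (q + 3)*(q + 4)*(q + 4)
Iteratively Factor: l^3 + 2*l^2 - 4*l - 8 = (l + 2)*(l^2 - 4) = (l - 2)*(l + 2)*(l + 2)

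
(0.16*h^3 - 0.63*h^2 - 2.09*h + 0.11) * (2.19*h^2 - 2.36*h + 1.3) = 0.3504*h^5 - 1.7573*h^4 - 2.8823*h^3 + 4.3543*h^2 - 2.9766*h + 0.143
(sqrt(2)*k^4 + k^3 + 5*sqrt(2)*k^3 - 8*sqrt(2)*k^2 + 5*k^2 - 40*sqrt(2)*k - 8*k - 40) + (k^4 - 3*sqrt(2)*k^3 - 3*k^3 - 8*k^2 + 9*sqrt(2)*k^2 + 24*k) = k^4 + sqrt(2)*k^4 - 2*k^3 + 2*sqrt(2)*k^3 - 3*k^2 + sqrt(2)*k^2 - 40*sqrt(2)*k + 16*k - 40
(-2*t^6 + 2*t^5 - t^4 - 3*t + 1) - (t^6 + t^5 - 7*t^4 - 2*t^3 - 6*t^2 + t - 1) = -3*t^6 + t^5 + 6*t^4 + 2*t^3 + 6*t^2 - 4*t + 2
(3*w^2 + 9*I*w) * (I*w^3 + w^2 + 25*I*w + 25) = 3*I*w^5 - 6*w^4 + 84*I*w^3 - 150*w^2 + 225*I*w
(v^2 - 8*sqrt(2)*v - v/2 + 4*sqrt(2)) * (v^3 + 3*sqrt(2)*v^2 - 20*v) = v^5 - 5*sqrt(2)*v^4 - v^4/2 - 68*v^3 + 5*sqrt(2)*v^3/2 + 34*v^2 + 160*sqrt(2)*v^2 - 80*sqrt(2)*v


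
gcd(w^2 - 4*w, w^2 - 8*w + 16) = w - 4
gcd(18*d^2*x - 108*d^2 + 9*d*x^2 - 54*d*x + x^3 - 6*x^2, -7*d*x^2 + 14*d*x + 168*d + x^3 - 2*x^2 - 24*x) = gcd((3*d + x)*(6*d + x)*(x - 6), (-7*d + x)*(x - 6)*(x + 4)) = x - 6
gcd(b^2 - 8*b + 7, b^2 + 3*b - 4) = b - 1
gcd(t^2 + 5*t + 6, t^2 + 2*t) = t + 2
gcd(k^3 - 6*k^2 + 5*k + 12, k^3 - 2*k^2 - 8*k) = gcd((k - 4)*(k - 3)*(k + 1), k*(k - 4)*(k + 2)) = k - 4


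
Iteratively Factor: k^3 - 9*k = (k - 3)*(k^2 + 3*k) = (k - 3)*(k + 3)*(k)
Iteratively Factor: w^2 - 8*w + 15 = (w - 3)*(w - 5)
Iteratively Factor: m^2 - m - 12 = (m - 4)*(m + 3)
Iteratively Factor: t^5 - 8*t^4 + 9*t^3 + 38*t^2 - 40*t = (t - 5)*(t^4 - 3*t^3 - 6*t^2 + 8*t) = t*(t - 5)*(t^3 - 3*t^2 - 6*t + 8) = t*(t - 5)*(t - 4)*(t^2 + t - 2) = t*(t - 5)*(t - 4)*(t - 1)*(t + 2)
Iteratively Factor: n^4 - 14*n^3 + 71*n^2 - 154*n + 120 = (n - 3)*(n^3 - 11*n^2 + 38*n - 40) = (n - 4)*(n - 3)*(n^2 - 7*n + 10) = (n - 5)*(n - 4)*(n - 3)*(n - 2)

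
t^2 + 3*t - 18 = (t - 3)*(t + 6)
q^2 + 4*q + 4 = (q + 2)^2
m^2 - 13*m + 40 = (m - 8)*(m - 5)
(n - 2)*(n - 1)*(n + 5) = n^3 + 2*n^2 - 13*n + 10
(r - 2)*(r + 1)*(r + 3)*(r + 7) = r^4 + 9*r^3 + 9*r^2 - 41*r - 42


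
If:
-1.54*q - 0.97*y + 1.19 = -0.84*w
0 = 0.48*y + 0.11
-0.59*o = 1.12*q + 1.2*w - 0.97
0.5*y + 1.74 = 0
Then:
No Solution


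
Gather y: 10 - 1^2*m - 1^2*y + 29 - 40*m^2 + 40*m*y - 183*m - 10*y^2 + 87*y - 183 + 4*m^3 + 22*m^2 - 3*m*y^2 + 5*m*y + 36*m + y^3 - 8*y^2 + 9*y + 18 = 4*m^3 - 18*m^2 - 148*m + y^3 + y^2*(-3*m - 18) + y*(45*m + 95) - 126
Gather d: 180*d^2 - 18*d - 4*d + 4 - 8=180*d^2 - 22*d - 4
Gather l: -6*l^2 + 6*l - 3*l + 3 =-6*l^2 + 3*l + 3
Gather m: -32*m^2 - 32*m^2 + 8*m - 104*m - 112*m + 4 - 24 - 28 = -64*m^2 - 208*m - 48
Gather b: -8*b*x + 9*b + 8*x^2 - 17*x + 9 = b*(9 - 8*x) + 8*x^2 - 17*x + 9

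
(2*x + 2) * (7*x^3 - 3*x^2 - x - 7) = 14*x^4 + 8*x^3 - 8*x^2 - 16*x - 14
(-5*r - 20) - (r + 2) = -6*r - 22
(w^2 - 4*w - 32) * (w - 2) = w^3 - 6*w^2 - 24*w + 64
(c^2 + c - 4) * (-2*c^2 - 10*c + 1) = -2*c^4 - 12*c^3 - c^2 + 41*c - 4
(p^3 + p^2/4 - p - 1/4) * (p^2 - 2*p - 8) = p^5 - 7*p^4/4 - 19*p^3/2 - p^2/4 + 17*p/2 + 2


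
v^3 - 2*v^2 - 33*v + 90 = (v - 5)*(v - 3)*(v + 6)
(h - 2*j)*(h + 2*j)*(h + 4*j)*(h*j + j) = h^4*j + 4*h^3*j^2 + h^3*j - 4*h^2*j^3 + 4*h^2*j^2 - 16*h*j^4 - 4*h*j^3 - 16*j^4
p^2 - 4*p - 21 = (p - 7)*(p + 3)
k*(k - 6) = k^2 - 6*k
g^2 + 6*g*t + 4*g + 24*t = (g + 4)*(g + 6*t)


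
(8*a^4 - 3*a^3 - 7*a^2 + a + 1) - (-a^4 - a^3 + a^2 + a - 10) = 9*a^4 - 2*a^3 - 8*a^2 + 11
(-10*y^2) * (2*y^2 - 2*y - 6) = -20*y^4 + 20*y^3 + 60*y^2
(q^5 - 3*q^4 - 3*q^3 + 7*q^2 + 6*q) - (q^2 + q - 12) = q^5 - 3*q^4 - 3*q^3 + 6*q^2 + 5*q + 12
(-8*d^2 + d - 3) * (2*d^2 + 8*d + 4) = -16*d^4 - 62*d^3 - 30*d^2 - 20*d - 12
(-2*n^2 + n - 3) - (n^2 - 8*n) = -3*n^2 + 9*n - 3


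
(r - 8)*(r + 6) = r^2 - 2*r - 48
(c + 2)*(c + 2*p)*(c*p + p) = c^3*p + 2*c^2*p^2 + 3*c^2*p + 6*c*p^2 + 2*c*p + 4*p^2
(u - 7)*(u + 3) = u^2 - 4*u - 21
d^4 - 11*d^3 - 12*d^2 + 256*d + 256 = (d - 8)^2*(d + 1)*(d + 4)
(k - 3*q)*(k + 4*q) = k^2 + k*q - 12*q^2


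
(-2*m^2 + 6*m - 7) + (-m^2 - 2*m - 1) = -3*m^2 + 4*m - 8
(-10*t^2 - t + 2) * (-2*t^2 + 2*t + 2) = 20*t^4 - 18*t^3 - 26*t^2 + 2*t + 4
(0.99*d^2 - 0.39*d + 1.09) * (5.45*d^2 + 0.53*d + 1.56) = 5.3955*d^4 - 1.6008*d^3 + 7.2782*d^2 - 0.0306999999999999*d + 1.7004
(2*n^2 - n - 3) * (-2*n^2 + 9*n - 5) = -4*n^4 + 20*n^3 - 13*n^2 - 22*n + 15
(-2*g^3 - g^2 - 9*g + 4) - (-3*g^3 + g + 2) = g^3 - g^2 - 10*g + 2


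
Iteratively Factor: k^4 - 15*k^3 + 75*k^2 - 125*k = (k - 5)*(k^3 - 10*k^2 + 25*k) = (k - 5)^2*(k^2 - 5*k) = (k - 5)^3*(k)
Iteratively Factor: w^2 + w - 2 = (w - 1)*(w + 2)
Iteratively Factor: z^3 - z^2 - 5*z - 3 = (z + 1)*(z^2 - 2*z - 3) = (z - 3)*(z + 1)*(z + 1)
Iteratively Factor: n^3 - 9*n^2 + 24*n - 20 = (n - 2)*(n^2 - 7*n + 10) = (n - 5)*(n - 2)*(n - 2)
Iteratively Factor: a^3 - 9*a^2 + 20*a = (a)*(a^2 - 9*a + 20) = a*(a - 5)*(a - 4)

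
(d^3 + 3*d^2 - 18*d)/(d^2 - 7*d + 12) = d*(d + 6)/(d - 4)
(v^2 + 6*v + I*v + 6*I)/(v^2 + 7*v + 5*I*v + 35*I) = (v^2 + v*(6 + I) + 6*I)/(v^2 + v*(7 + 5*I) + 35*I)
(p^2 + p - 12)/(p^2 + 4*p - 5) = (p^2 + p - 12)/(p^2 + 4*p - 5)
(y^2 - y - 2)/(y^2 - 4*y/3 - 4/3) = 3*(y + 1)/(3*y + 2)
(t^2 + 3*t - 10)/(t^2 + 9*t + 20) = (t - 2)/(t + 4)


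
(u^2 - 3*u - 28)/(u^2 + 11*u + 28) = (u - 7)/(u + 7)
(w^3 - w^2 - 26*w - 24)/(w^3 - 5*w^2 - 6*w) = (w + 4)/w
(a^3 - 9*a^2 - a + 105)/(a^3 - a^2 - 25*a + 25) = (a^2 - 4*a - 21)/(a^2 + 4*a - 5)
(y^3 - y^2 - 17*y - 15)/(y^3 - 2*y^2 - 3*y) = (y^2 - 2*y - 15)/(y*(y - 3))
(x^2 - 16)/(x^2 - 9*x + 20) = (x + 4)/(x - 5)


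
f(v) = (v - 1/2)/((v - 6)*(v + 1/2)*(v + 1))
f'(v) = -(v - 1/2)/((v - 6)*(v + 1/2)*(v + 1)^2) - (v - 1/2)/((v - 6)*(v + 1/2)^2*(v + 1)) + 1/((v - 6)*(v + 1/2)*(v + 1)) - (v - 1/2)/((v - 6)^2*(v + 1/2)*(v + 1))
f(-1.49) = 0.55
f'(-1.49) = 1.47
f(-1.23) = 1.43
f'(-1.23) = 7.52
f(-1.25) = 1.29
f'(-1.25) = 6.31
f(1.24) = -0.04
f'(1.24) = -0.02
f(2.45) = -0.05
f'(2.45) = -0.01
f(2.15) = -0.05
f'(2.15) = -0.01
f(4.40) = -0.09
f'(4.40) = -0.05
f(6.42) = 0.27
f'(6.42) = -0.68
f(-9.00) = 0.01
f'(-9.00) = 0.00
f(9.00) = 0.03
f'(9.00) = -0.01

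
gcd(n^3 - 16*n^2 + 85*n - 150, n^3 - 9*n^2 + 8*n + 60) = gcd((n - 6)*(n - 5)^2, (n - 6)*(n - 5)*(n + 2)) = n^2 - 11*n + 30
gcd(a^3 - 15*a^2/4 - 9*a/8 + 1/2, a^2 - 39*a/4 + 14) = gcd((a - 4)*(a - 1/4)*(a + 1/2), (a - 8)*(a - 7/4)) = 1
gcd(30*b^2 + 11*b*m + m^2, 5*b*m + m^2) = 5*b + m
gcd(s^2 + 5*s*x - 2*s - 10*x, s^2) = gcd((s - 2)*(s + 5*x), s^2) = 1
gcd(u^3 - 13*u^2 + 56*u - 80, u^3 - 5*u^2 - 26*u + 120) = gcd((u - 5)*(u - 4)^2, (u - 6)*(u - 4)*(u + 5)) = u - 4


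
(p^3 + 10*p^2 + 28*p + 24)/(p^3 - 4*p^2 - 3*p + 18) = (p^2 + 8*p + 12)/(p^2 - 6*p + 9)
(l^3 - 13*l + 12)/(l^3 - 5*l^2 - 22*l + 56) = (l^2 - 4*l + 3)/(l^2 - 9*l + 14)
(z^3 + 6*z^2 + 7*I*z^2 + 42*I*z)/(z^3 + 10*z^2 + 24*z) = (z + 7*I)/(z + 4)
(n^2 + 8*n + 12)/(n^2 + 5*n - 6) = (n + 2)/(n - 1)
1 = 1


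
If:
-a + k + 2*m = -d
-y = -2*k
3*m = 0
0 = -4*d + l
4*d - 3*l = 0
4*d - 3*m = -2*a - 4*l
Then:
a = 0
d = 0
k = 0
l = 0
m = 0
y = 0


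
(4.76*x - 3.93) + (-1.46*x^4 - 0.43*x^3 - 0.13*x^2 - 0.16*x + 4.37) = -1.46*x^4 - 0.43*x^3 - 0.13*x^2 + 4.6*x + 0.44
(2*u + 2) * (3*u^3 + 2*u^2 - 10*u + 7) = 6*u^4 + 10*u^3 - 16*u^2 - 6*u + 14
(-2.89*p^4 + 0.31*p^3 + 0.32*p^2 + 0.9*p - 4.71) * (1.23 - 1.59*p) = 4.5951*p^5 - 4.0476*p^4 - 0.1275*p^3 - 1.0374*p^2 + 8.5959*p - 5.7933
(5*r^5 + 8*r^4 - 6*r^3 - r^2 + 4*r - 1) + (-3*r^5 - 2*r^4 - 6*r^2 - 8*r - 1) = 2*r^5 + 6*r^4 - 6*r^3 - 7*r^2 - 4*r - 2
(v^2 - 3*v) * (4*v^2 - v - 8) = 4*v^4 - 13*v^3 - 5*v^2 + 24*v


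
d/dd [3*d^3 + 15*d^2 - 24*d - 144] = 9*d^2 + 30*d - 24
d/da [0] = 0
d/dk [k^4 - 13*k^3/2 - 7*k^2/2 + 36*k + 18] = 4*k^3 - 39*k^2/2 - 7*k + 36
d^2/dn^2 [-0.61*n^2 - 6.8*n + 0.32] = -1.22000000000000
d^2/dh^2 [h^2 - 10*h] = 2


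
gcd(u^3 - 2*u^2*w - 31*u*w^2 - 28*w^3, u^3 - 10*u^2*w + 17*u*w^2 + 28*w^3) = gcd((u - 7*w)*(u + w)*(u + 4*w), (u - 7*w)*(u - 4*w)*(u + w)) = u^2 - 6*u*w - 7*w^2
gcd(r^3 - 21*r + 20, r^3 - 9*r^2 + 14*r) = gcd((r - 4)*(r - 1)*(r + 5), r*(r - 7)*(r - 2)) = 1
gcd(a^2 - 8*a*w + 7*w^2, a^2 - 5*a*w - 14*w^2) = -a + 7*w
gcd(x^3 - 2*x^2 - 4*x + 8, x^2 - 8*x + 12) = x - 2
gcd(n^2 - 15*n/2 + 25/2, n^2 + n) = 1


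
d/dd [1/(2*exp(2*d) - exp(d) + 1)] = (1 - 4*exp(d))*exp(d)/(2*exp(2*d) - exp(d) + 1)^2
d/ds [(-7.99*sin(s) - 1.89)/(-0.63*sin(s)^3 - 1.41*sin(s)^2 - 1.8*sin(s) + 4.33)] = (-12.88035*sin(s) + 2.51685*sin(3*s) + 7.419*cos(2*s) - 45.4177)*cos(s)/(0.63*sin(s)^3 + 1.41*sin(s)^2 + 1.8*sin(s) - 4.33)^2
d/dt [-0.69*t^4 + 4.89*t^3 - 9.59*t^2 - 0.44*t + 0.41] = -2.76*t^3 + 14.67*t^2 - 19.18*t - 0.44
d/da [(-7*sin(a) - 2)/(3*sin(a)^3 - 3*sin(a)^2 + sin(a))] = (42*sin(a)^3 - 3*sin(a)^2 - 12*sin(a) + 2)*cos(a)/((3*sin(a)^2 - 3*sin(a) + 1)^2*sin(a)^2)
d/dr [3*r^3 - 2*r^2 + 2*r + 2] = 9*r^2 - 4*r + 2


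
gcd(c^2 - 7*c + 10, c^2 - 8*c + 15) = c - 5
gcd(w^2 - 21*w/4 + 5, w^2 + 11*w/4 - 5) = w - 5/4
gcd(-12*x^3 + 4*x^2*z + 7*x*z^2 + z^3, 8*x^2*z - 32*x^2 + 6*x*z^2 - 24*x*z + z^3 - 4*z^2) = 2*x + z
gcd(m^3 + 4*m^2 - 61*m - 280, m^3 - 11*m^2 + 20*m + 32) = m - 8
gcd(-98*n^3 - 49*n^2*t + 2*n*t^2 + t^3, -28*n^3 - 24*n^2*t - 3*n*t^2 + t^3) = -14*n^2 - 5*n*t + t^2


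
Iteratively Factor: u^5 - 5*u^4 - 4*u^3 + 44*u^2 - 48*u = (u)*(u^4 - 5*u^3 - 4*u^2 + 44*u - 48) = u*(u - 2)*(u^3 - 3*u^2 - 10*u + 24) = u*(u - 2)^2*(u^2 - u - 12) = u*(u - 4)*(u - 2)^2*(u + 3)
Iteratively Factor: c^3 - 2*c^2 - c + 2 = (c - 1)*(c^2 - c - 2) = (c - 1)*(c + 1)*(c - 2)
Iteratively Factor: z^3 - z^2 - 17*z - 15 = (z - 5)*(z^2 + 4*z + 3) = (z - 5)*(z + 3)*(z + 1)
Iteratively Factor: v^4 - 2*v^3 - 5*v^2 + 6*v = (v - 1)*(v^3 - v^2 - 6*v) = (v - 1)*(v + 2)*(v^2 - 3*v) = v*(v - 1)*(v + 2)*(v - 3)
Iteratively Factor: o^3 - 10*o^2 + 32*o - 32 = (o - 4)*(o^2 - 6*o + 8) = (o - 4)^2*(o - 2)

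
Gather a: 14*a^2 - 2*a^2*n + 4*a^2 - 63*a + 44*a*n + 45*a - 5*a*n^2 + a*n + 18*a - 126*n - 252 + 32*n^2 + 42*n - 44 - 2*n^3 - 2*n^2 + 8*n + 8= a^2*(18 - 2*n) + a*(-5*n^2 + 45*n) - 2*n^3 + 30*n^2 - 76*n - 288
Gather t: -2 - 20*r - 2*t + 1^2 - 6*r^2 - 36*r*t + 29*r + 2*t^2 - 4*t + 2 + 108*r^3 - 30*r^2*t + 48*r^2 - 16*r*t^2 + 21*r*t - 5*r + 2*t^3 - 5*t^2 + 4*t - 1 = 108*r^3 + 42*r^2 + 4*r + 2*t^3 + t^2*(-16*r - 3) + t*(-30*r^2 - 15*r - 2)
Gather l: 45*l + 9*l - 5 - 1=54*l - 6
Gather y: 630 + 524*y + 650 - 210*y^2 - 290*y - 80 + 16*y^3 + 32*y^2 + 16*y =16*y^3 - 178*y^2 + 250*y + 1200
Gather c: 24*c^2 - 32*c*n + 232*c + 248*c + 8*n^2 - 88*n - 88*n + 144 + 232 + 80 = 24*c^2 + c*(480 - 32*n) + 8*n^2 - 176*n + 456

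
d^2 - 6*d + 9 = (d - 3)^2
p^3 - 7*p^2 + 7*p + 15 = (p - 5)*(p - 3)*(p + 1)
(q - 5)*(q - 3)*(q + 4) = q^3 - 4*q^2 - 17*q + 60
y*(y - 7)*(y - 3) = y^3 - 10*y^2 + 21*y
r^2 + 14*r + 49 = (r + 7)^2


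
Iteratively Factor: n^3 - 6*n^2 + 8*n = (n - 4)*(n^2 - 2*n) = n*(n - 4)*(n - 2)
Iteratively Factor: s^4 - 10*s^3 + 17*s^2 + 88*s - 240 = (s + 3)*(s^3 - 13*s^2 + 56*s - 80) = (s - 4)*(s + 3)*(s^2 - 9*s + 20) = (s - 4)^2*(s + 3)*(s - 5)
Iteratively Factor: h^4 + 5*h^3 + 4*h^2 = (h + 4)*(h^3 + h^2) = (h + 1)*(h + 4)*(h^2) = h*(h + 1)*(h + 4)*(h)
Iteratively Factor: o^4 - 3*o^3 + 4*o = (o - 2)*(o^3 - o^2 - 2*o) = o*(o - 2)*(o^2 - o - 2) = o*(o - 2)*(o + 1)*(o - 2)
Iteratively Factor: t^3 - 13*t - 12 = (t - 4)*(t^2 + 4*t + 3) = (t - 4)*(t + 3)*(t + 1)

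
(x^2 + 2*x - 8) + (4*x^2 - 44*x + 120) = 5*x^2 - 42*x + 112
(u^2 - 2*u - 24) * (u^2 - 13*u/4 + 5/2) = u^4 - 21*u^3/4 - 15*u^2 + 73*u - 60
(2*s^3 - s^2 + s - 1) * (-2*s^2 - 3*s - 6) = -4*s^5 - 4*s^4 - 11*s^3 + 5*s^2 - 3*s + 6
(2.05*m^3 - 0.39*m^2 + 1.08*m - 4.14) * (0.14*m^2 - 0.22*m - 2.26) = 0.287*m^5 - 0.5056*m^4 - 4.396*m^3 + 0.0642*m^2 - 1.53*m + 9.3564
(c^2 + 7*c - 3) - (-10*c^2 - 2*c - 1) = 11*c^2 + 9*c - 2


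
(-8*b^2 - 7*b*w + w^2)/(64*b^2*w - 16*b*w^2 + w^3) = (b + w)/(w*(-8*b + w))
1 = 1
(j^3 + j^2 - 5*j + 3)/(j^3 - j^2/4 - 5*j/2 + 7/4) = 4*(j + 3)/(4*j + 7)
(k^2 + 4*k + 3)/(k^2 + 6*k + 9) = (k + 1)/(k + 3)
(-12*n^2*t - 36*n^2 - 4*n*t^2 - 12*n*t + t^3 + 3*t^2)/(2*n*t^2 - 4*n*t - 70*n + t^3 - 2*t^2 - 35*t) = (-6*n*t - 18*n + t^2 + 3*t)/(t^2 - 2*t - 35)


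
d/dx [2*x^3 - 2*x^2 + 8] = 2*x*(3*x - 2)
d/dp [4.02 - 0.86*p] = -0.860000000000000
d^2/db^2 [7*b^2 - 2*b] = 14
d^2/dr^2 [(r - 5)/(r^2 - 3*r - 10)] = 2/(r^3 + 6*r^2 + 12*r + 8)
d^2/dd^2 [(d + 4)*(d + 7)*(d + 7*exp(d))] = 7*d^2*exp(d) + 105*d*exp(d) + 6*d + 364*exp(d) + 22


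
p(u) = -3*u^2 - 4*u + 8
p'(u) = -6*u - 4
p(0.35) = 6.23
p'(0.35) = -6.10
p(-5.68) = -66.07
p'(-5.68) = 30.08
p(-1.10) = 8.77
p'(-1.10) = 2.60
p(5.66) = -110.75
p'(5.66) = -37.96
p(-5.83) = -70.65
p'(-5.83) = 30.98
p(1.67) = -7.05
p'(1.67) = -14.02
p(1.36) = -2.99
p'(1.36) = -12.16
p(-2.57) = -1.53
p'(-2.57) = 11.42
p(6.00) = -124.00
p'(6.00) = -40.00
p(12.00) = -472.00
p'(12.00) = -76.00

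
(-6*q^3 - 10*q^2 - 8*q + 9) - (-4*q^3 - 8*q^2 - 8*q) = -2*q^3 - 2*q^2 + 9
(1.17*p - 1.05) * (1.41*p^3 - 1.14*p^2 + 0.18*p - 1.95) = 1.6497*p^4 - 2.8143*p^3 + 1.4076*p^2 - 2.4705*p + 2.0475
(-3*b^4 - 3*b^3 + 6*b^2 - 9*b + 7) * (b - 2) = -3*b^5 + 3*b^4 + 12*b^3 - 21*b^2 + 25*b - 14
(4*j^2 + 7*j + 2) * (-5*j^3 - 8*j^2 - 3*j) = -20*j^5 - 67*j^4 - 78*j^3 - 37*j^2 - 6*j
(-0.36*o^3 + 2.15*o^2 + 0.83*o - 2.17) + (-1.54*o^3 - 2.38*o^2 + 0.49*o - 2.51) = -1.9*o^3 - 0.23*o^2 + 1.32*o - 4.68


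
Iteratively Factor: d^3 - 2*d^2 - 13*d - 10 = (d + 1)*(d^2 - 3*d - 10) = (d + 1)*(d + 2)*(d - 5)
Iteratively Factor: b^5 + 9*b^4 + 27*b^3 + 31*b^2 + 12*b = (b + 4)*(b^4 + 5*b^3 + 7*b^2 + 3*b) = (b + 3)*(b + 4)*(b^3 + 2*b^2 + b) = b*(b + 3)*(b + 4)*(b^2 + 2*b + 1) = b*(b + 1)*(b + 3)*(b + 4)*(b + 1)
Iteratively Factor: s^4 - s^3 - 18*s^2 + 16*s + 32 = (s + 1)*(s^3 - 2*s^2 - 16*s + 32) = (s - 2)*(s + 1)*(s^2 - 16) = (s - 2)*(s + 1)*(s + 4)*(s - 4)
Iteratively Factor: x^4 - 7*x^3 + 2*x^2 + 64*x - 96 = (x - 4)*(x^3 - 3*x^2 - 10*x + 24) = (x - 4)*(x - 2)*(x^2 - x - 12) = (x - 4)*(x - 2)*(x + 3)*(x - 4)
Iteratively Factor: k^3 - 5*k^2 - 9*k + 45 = (k - 3)*(k^2 - 2*k - 15) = (k - 3)*(k + 3)*(k - 5)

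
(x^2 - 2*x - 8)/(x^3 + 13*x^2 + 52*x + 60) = (x - 4)/(x^2 + 11*x + 30)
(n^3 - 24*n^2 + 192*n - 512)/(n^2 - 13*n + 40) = (n^2 - 16*n + 64)/(n - 5)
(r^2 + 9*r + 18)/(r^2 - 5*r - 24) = (r + 6)/(r - 8)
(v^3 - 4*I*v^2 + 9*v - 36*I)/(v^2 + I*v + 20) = (v^2 + 9)/(v + 5*I)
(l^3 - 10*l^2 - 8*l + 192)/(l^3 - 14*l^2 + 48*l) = (l + 4)/l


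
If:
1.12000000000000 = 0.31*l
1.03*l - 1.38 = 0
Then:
No Solution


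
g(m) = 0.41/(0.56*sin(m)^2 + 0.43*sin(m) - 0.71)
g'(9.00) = 1.74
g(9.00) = -0.94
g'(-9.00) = -0.02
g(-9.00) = -0.52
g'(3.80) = -0.14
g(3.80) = -0.54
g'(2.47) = 7.11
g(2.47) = -1.82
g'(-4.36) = 6.00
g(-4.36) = 2.19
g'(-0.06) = -0.28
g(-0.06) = -0.56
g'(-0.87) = 0.22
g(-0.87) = -0.58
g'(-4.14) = 136.88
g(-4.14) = 8.69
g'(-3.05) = 0.24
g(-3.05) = -0.55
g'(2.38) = 16.61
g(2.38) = -2.80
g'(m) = 0.41*(-1.12*sin(m)*cos(m) - 0.43*cos(m))/(0.56*sin(m)^2 + 0.43*sin(m) - 0.71)^2 = -(0.4592*sin(m) + 0.1763)*cos(m)/(0.56*sin(m)^2 + 0.43*sin(m) - 0.71)^2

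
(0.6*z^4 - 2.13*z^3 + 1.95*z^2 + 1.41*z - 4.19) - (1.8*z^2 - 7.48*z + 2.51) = 0.6*z^4 - 2.13*z^3 + 0.15*z^2 + 8.89*z - 6.7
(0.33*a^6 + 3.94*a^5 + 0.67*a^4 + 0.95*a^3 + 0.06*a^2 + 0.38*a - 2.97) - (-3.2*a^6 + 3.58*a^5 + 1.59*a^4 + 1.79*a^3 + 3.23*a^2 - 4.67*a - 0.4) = 3.53*a^6 + 0.36*a^5 - 0.92*a^4 - 0.84*a^3 - 3.17*a^2 + 5.05*a - 2.57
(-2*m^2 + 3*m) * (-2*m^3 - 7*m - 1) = 4*m^5 - 6*m^4 + 14*m^3 - 19*m^2 - 3*m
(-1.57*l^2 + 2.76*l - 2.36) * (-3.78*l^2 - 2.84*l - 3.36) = 5.9346*l^4 - 5.974*l^3 + 6.3576*l^2 - 2.5712*l + 7.9296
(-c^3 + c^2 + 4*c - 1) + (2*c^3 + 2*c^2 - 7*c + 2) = c^3 + 3*c^2 - 3*c + 1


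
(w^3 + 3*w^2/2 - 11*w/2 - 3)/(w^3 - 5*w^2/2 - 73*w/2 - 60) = (2*w^2 - 3*w - 2)/(2*w^2 - 11*w - 40)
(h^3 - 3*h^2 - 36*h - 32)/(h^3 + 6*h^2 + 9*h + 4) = (h - 8)/(h + 1)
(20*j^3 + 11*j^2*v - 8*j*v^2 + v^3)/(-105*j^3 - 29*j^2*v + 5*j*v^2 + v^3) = (-4*j^2 - 3*j*v + v^2)/(21*j^2 + 10*j*v + v^2)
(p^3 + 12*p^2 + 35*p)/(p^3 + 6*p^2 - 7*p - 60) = p*(p + 7)/(p^2 + p - 12)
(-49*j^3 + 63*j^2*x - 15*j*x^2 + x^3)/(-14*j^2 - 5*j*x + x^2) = (7*j^2 - 8*j*x + x^2)/(2*j + x)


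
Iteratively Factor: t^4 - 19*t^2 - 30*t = (t + 3)*(t^3 - 3*t^2 - 10*t) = (t + 2)*(t + 3)*(t^2 - 5*t) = t*(t + 2)*(t + 3)*(t - 5)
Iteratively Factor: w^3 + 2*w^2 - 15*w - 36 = (w + 3)*(w^2 - w - 12) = (w - 4)*(w + 3)*(w + 3)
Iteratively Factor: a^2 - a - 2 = (a - 2)*(a + 1)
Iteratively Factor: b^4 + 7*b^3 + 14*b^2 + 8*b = (b)*(b^3 + 7*b^2 + 14*b + 8) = b*(b + 1)*(b^2 + 6*b + 8) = b*(b + 1)*(b + 4)*(b + 2)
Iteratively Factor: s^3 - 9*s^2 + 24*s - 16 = (s - 1)*(s^2 - 8*s + 16) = (s - 4)*(s - 1)*(s - 4)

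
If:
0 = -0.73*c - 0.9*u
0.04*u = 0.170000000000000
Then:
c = -5.24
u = 4.25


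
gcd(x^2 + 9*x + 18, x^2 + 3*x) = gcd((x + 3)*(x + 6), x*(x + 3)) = x + 3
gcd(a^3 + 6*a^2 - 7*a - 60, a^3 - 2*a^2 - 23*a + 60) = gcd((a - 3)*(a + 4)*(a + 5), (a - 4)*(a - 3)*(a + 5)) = a^2 + 2*a - 15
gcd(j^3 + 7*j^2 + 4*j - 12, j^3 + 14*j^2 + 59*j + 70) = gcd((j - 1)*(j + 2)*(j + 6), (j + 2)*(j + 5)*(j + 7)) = j + 2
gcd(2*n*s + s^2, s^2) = s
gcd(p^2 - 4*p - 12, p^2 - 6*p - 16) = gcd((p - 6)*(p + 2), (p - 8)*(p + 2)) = p + 2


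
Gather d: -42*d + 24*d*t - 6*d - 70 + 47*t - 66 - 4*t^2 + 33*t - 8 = d*(24*t - 48) - 4*t^2 + 80*t - 144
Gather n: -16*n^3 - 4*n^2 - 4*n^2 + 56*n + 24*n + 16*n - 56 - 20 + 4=-16*n^3 - 8*n^2 + 96*n - 72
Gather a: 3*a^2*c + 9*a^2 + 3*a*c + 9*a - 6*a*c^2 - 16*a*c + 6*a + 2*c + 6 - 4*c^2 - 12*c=a^2*(3*c + 9) + a*(-6*c^2 - 13*c + 15) - 4*c^2 - 10*c + 6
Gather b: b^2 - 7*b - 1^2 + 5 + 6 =b^2 - 7*b + 10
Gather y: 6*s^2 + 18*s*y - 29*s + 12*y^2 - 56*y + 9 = 6*s^2 - 29*s + 12*y^2 + y*(18*s - 56) + 9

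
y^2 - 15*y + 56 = (y - 8)*(y - 7)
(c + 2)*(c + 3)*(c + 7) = c^3 + 12*c^2 + 41*c + 42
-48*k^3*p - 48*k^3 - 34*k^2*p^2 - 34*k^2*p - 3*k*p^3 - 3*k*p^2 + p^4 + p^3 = (-8*k + p)*(2*k + p)*(3*k + p)*(p + 1)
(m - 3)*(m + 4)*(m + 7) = m^3 + 8*m^2 - 5*m - 84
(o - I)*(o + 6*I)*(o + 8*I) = o^3 + 13*I*o^2 - 34*o + 48*I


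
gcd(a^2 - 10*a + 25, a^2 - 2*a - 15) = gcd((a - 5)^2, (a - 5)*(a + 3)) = a - 5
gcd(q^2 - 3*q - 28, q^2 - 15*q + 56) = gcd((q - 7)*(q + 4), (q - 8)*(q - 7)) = q - 7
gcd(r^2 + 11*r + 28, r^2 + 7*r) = r + 7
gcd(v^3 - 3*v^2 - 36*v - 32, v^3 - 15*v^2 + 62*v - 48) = v - 8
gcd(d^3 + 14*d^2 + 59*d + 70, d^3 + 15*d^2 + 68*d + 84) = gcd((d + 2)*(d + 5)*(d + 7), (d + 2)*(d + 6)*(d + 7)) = d^2 + 9*d + 14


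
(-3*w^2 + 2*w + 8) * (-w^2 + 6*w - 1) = 3*w^4 - 20*w^3 + 7*w^2 + 46*w - 8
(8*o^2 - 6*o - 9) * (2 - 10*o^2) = -80*o^4 + 60*o^3 + 106*o^2 - 12*o - 18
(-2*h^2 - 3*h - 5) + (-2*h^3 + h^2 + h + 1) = -2*h^3 - h^2 - 2*h - 4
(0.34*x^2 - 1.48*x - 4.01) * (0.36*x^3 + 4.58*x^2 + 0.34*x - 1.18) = 0.1224*x^5 + 1.0244*x^4 - 8.1064*x^3 - 19.2702*x^2 + 0.383*x + 4.7318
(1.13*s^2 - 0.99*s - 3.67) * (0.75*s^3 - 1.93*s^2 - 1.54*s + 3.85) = 0.8475*s^5 - 2.9234*s^4 - 2.582*s^3 + 12.9582*s^2 + 1.8403*s - 14.1295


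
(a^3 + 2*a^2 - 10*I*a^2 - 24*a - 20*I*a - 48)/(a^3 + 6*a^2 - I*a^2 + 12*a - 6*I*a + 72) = (a^2 + a*(2 - 6*I) - 12*I)/(a^2 + a*(6 + 3*I) + 18*I)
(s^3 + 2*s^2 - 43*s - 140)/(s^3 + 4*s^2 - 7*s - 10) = (s^2 - 3*s - 28)/(s^2 - s - 2)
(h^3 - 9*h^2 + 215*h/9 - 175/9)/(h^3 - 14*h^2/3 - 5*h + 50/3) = (h - 7/3)/(h + 2)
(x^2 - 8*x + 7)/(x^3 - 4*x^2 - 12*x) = (-x^2 + 8*x - 7)/(x*(-x^2 + 4*x + 12))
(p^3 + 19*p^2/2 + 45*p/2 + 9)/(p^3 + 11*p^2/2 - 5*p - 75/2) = (2*p^2 + 13*p + 6)/(2*p^2 + 5*p - 25)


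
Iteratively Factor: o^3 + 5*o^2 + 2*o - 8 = (o + 4)*(o^2 + o - 2) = (o + 2)*(o + 4)*(o - 1)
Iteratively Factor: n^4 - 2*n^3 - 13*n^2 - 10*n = (n - 5)*(n^3 + 3*n^2 + 2*n) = n*(n - 5)*(n^2 + 3*n + 2) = n*(n - 5)*(n + 1)*(n + 2)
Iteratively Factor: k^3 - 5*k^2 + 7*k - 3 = (k - 3)*(k^2 - 2*k + 1) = (k - 3)*(k - 1)*(k - 1)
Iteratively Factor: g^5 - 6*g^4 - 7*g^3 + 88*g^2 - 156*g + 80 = (g - 2)*(g^4 - 4*g^3 - 15*g^2 + 58*g - 40) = (g - 5)*(g - 2)*(g^3 + g^2 - 10*g + 8) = (g - 5)*(g - 2)^2*(g^2 + 3*g - 4) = (g - 5)*(g - 2)^2*(g - 1)*(g + 4)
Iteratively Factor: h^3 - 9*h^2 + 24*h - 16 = (h - 1)*(h^2 - 8*h + 16) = (h - 4)*(h - 1)*(h - 4)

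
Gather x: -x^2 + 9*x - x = -x^2 + 8*x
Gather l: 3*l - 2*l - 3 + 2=l - 1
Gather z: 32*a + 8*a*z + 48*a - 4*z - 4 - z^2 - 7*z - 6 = 80*a - z^2 + z*(8*a - 11) - 10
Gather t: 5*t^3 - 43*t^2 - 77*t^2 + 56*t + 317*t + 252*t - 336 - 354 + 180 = 5*t^3 - 120*t^2 + 625*t - 510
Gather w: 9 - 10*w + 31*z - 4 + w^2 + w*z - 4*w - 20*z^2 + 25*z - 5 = w^2 + w*(z - 14) - 20*z^2 + 56*z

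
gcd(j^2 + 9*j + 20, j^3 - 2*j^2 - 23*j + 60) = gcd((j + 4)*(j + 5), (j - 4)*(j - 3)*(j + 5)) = j + 5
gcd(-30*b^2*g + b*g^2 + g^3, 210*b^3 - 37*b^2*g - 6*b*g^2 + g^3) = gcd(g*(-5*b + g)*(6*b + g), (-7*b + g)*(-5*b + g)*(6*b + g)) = 30*b^2 - b*g - g^2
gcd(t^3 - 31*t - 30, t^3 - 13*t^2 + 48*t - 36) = t - 6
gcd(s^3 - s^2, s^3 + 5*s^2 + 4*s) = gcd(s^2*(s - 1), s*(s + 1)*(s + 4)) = s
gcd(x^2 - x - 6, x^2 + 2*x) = x + 2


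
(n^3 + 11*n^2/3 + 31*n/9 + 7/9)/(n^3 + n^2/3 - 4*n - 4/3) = (3*n^2 + 10*n + 7)/(3*(n^2 - 4))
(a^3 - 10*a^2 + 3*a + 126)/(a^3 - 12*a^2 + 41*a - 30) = (a^2 - 4*a - 21)/(a^2 - 6*a + 5)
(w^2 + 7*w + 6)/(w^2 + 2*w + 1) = (w + 6)/(w + 1)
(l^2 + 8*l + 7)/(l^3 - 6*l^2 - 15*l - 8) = (l + 7)/(l^2 - 7*l - 8)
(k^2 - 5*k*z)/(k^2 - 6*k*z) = (k - 5*z)/(k - 6*z)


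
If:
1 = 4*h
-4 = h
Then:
No Solution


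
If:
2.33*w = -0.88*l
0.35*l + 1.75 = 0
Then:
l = -5.00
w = 1.89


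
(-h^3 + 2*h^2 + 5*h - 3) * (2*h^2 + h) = -2*h^5 + 3*h^4 + 12*h^3 - h^2 - 3*h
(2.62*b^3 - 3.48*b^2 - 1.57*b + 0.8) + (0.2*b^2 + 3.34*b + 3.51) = 2.62*b^3 - 3.28*b^2 + 1.77*b + 4.31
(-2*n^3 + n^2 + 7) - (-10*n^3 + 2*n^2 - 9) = 8*n^3 - n^2 + 16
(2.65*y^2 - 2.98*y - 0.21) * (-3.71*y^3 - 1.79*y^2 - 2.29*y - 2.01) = -9.8315*y^5 + 6.3123*y^4 + 0.0447999999999995*y^3 + 1.8736*y^2 + 6.4707*y + 0.4221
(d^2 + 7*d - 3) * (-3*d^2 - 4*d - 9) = -3*d^4 - 25*d^3 - 28*d^2 - 51*d + 27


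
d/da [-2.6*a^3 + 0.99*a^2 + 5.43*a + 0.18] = -7.8*a^2 + 1.98*a + 5.43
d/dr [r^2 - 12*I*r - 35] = 2*r - 12*I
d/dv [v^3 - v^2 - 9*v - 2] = 3*v^2 - 2*v - 9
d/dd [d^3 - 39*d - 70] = 3*d^2 - 39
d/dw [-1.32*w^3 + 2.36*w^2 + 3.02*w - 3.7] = -3.96*w^2 + 4.72*w + 3.02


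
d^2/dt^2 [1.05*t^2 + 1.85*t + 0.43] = 2.10000000000000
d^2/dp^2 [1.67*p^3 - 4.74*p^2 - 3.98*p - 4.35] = 10.02*p - 9.48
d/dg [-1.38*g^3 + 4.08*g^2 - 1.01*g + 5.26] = -4.14*g^2 + 8.16*g - 1.01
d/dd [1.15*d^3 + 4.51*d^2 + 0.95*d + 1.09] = 3.45*d^2 + 9.02*d + 0.95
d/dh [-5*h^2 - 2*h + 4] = -10*h - 2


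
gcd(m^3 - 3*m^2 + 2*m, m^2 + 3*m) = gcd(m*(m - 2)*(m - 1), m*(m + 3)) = m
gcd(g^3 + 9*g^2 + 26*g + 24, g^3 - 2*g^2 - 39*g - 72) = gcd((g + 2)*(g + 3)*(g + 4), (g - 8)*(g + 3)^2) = g + 3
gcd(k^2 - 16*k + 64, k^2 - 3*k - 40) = k - 8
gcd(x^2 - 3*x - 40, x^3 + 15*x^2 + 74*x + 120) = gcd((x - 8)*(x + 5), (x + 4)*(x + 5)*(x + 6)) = x + 5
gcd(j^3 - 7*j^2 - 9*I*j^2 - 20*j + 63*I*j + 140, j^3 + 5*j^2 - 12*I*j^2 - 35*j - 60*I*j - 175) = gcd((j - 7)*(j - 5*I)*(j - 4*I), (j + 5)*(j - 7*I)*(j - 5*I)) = j - 5*I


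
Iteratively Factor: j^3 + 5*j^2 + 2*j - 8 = (j + 4)*(j^2 + j - 2) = (j + 2)*(j + 4)*(j - 1)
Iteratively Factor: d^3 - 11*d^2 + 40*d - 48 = (d - 3)*(d^2 - 8*d + 16) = (d - 4)*(d - 3)*(d - 4)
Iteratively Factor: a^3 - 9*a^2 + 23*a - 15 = (a - 5)*(a^2 - 4*a + 3) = (a - 5)*(a - 3)*(a - 1)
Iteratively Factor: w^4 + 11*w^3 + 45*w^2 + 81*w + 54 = (w + 3)*(w^3 + 8*w^2 + 21*w + 18) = (w + 3)^2*(w^2 + 5*w + 6) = (w + 3)^3*(w + 2)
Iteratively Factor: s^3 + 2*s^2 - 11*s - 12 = (s + 4)*(s^2 - 2*s - 3) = (s - 3)*(s + 4)*(s + 1)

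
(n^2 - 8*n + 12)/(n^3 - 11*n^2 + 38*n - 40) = (n - 6)/(n^2 - 9*n + 20)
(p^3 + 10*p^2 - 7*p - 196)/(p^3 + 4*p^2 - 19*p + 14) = (p^2 + 3*p - 28)/(p^2 - 3*p + 2)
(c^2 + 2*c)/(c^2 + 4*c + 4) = c/(c + 2)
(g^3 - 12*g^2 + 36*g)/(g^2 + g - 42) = g*(g - 6)/(g + 7)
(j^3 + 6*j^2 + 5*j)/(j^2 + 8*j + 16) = j*(j^2 + 6*j + 5)/(j^2 + 8*j + 16)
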